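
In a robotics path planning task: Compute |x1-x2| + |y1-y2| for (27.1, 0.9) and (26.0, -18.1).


|27.1-26| + |0.9-(-18.1)| = 1.1 + 19 = 20.1

20.1


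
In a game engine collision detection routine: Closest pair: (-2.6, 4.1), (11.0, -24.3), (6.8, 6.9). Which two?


d(P0,P1) = 31.4884, d(P0,P2) = 9.8082, d(P1,P2) = 31.4814
Closest: P0 and P2

Closest pair: (-2.6, 4.1) and (6.8, 6.9), distance = 9.8082


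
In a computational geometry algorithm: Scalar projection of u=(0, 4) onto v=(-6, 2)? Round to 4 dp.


u.v = 8, |v| = sqrt(40) = 6.3246
Scalar projection = u.v / |v| = 8 / sqrt(40) = 1.2649

1.2649


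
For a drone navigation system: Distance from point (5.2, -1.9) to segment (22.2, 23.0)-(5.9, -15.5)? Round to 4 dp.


Project P onto AB: t = 0.707 (clamped to [0,1])
Closest point on segment: (10.6763, -4.2185)
Distance: 5.9469

5.9469


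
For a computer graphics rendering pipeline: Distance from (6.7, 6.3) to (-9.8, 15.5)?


dx=-16.5, dy=9.2
d^2 = (-16.5)^2 + 9.2^2 = 356.89
d = sqrt(356.89) = 18.8915

18.8915


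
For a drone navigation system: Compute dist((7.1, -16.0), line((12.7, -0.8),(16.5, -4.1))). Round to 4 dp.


|cross product| = 76.24
|line direction| = sqrt(25.33) = 5.0329
Distance = 76.24/sqrt(25.33) = 15.1483

15.1483


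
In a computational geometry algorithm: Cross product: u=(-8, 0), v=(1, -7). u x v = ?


u x v = u_x*v_y - u_y*v_x = (-8)*(-7) - 0*1
= 56 - 0 = 56

56


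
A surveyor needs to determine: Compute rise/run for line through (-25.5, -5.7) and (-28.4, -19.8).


slope = (y2-y1)/(x2-x1) = ((-19.8)-(-5.7))/((-28.4)-(-25.5)) = (-14.1)/(-2.9) = 4.8621

4.8621


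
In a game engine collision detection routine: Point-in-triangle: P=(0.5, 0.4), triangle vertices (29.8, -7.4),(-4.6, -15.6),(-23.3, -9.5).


Cross products: AB x AP = -508.58, BC x BP = -330.31, CA x CP = 475.71
All same sign? no

No, outside


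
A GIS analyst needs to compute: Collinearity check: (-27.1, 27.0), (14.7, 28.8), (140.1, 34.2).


Cross product: (14.7-(-27.1))*(34.2-27) - (28.8-27)*(140.1-(-27.1))
= 0

Yes, collinear


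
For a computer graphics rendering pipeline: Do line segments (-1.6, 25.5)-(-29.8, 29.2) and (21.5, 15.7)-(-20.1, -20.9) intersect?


Cross products: d1=-1253.14, d2=-2439.18, d3=190.89, d4=1376.93
d1*d2 < 0 and d3*d4 < 0? no

No, they don't intersect


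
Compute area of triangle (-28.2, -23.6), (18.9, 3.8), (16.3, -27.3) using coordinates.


Area = |x_A(y_B-y_C) + x_B(y_C-y_A) + x_C(y_A-y_B)|/2
= |(-877.02) + (-69.93) + (-446.62)|/2
= 1393.57/2 = 696.785

696.785


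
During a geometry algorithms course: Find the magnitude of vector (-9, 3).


|u| = sqrt((-9)^2 + 3^2) = sqrt(90) = 9.4868

9.4868


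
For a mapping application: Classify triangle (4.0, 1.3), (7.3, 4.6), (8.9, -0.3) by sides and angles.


Side lengths squared: AB^2=21.78, BC^2=26.57, CA^2=26.57
Sorted: [21.78, 26.57, 26.57]
By sides: Isosceles, By angles: Acute

Isosceles, Acute


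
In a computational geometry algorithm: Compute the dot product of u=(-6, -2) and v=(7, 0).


u . v = u_x*v_x + u_y*v_y = (-6)*7 + (-2)*0
= (-42) + 0 = -42

-42


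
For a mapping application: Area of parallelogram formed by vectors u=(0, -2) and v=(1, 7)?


|u x v| = |0*7 - (-2)*1|
= |0 - (-2)| = 2

2


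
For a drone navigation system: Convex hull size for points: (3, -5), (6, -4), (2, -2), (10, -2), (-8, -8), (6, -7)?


Convex hull vertices (CCW): (-8, -8), (6, -7), (10, -2), (2, -2)
Count = 4

4


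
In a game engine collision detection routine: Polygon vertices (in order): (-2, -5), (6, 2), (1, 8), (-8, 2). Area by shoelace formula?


Shoelace sum: ((-2)*2 - 6*(-5)) + (6*8 - 1*2) + (1*2 - (-8)*8) + ((-8)*(-5) - (-2)*2)
= 182
Area = |182|/2 = 91

91


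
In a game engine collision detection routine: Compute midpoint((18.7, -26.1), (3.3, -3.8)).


M = ((18.7+3.3)/2, ((-26.1)+(-3.8))/2)
= (11, -14.95)

(11, -14.95)


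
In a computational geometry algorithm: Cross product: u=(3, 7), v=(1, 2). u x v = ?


u x v = u_x*v_y - u_y*v_x = 3*2 - 7*1
= 6 - 7 = -1

-1


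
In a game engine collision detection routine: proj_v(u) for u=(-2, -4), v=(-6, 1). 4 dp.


u.v = 8, |v| = sqrt(37) = 6.0828
Scalar projection = u.v / |v| = 8 / sqrt(37) = 1.3152

1.3152


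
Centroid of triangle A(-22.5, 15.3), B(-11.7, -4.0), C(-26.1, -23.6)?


Centroid = ((x_A+x_B+x_C)/3, (y_A+y_B+y_C)/3)
= (((-22.5)+(-11.7)+(-26.1))/3, (15.3+(-4)+(-23.6))/3)
= (-20.1, -4.1)

(-20.1, -4.1)


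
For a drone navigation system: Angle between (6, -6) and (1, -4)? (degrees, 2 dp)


u.v = 30, |u| = sqrt(72) = 8.4853, |v| = sqrt(17) = 4.1231
cos(theta) = u.v/(|u||v|) = 30/sqrt(1224) = 0.857493
theta = acos(0.857493) = 30.96 degrees

30.96 degrees


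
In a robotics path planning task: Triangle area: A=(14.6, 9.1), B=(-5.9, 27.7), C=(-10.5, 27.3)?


Area = |x_A(y_B-y_C) + x_B(y_C-y_A) + x_C(y_A-y_B)|/2
= |5.84 + (-107.38) + 195.3|/2
= 93.76/2 = 46.88

46.88


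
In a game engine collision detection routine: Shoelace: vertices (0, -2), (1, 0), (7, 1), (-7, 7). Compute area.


Shoelace sum: (0*0 - 1*(-2)) + (1*1 - 7*0) + (7*7 - (-7)*1) + ((-7)*(-2) - 0*7)
= 73
Area = |73|/2 = 36.5

36.5


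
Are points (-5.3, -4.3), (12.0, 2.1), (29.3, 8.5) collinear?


Cross product: (12-(-5.3))*(8.5-(-4.3)) - (2.1-(-4.3))*(29.3-(-5.3))
= 0

Yes, collinear


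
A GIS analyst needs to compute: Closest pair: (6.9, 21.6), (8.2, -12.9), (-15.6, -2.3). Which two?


d(P0,P1) = 34.5245, d(P0,P2) = 32.8247, d(P1,P2) = 26.0538
Closest: P1 and P2

Closest pair: (8.2, -12.9) and (-15.6, -2.3), distance = 26.0538


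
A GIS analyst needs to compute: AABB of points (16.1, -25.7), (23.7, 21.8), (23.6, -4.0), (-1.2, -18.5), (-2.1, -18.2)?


x range: [-2.1, 23.7]
y range: [-25.7, 21.8]
Bounding box: (-2.1,-25.7) to (23.7,21.8)

(-2.1,-25.7) to (23.7,21.8)


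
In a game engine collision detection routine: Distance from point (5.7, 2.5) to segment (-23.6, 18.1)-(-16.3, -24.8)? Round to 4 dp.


Project P onto AB: t = 0.4664 (clamped to [0,1])
Closest point on segment: (-20.1956, -1.9065)
Distance: 26.2679

26.2679


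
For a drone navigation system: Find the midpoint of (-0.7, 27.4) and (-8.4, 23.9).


M = (((-0.7)+(-8.4))/2, (27.4+23.9)/2)
= (-4.55, 25.65)

(-4.55, 25.65)


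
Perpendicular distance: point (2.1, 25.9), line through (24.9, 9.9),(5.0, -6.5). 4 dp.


|cross product| = 692.32
|line direction| = sqrt(664.97) = 25.787
Distance = 692.32/sqrt(664.97) = 26.8476

26.8476


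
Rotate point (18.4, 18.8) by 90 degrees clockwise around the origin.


90° CW: (x,y) -> (y, -x)
(18.4,18.8) -> (18.8, -18.4)

(18.8, -18.4)


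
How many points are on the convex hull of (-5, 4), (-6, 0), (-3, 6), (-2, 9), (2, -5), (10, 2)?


Convex hull vertices (CCW): (-6, 0), (2, -5), (10, 2), (-2, 9), (-5, 4)
Count = 5

5


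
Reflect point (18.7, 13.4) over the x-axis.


Reflection over x-axis: (x,y) -> (x,-y)
(18.7, 13.4) -> (18.7, -13.4)

(18.7, -13.4)


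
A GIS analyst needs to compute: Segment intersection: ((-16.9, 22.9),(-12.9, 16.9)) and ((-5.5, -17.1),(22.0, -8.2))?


Cross products: d1=1201.46, d2=1000.86, d3=-91.6, d4=109
d1*d2 < 0 and d3*d4 < 0? no

No, they don't intersect


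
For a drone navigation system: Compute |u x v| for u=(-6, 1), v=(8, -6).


|u x v| = |(-6)*(-6) - 1*8|
= |36 - 8| = 28

28


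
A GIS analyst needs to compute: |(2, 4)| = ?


|u| = sqrt(2^2 + 4^2) = sqrt(20) = 4.4721

4.4721


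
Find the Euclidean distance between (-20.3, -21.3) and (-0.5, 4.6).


dx=19.8, dy=25.9
d^2 = 19.8^2 + 25.9^2 = 1062.85
d = sqrt(1062.85) = 32.6014

32.6014


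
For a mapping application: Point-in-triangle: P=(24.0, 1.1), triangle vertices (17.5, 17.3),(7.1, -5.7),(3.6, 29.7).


Cross products: AB x AP = 317.98, BC x BP = -622.06, CA x CP = -144.58
All same sign? no

No, outside


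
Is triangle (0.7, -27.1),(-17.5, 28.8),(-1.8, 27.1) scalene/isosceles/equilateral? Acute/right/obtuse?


Side lengths squared: AB^2=3456.05, BC^2=249.38, CA^2=2943.89
Sorted: [249.38, 2943.89, 3456.05]
By sides: Scalene, By angles: Obtuse

Scalene, Obtuse


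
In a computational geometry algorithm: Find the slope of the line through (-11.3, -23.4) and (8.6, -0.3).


slope = (y2-y1)/(x2-x1) = ((-0.3)-(-23.4))/(8.6-(-11.3)) = 23.1/19.9 = 1.1608

1.1608


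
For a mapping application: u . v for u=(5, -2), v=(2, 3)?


u . v = u_x*v_x + u_y*v_y = 5*2 + (-2)*3
= 10 + (-6) = 4

4


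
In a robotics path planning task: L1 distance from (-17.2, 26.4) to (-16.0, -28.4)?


|(-17.2)-(-16)| + |26.4-(-28.4)| = 1.2 + 54.8 = 56

56


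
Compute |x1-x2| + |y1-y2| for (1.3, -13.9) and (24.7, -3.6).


|1.3-24.7| + |(-13.9)-(-3.6)| = 23.4 + 10.3 = 33.7

33.7


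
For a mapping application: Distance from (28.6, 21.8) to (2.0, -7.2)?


dx=-26.6, dy=-29
d^2 = (-26.6)^2 + (-29)^2 = 1548.56
d = sqrt(1548.56) = 39.3517

39.3517


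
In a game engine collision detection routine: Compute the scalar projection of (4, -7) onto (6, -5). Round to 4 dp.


u.v = 59, |v| = sqrt(61) = 7.8102
Scalar projection = u.v / |v| = 59 / sqrt(61) = 7.5542

7.5542


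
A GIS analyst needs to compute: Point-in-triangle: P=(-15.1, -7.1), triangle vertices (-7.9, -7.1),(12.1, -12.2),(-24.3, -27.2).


Cross products: AB x AP = -36.72, BC x BP = -593.64, CA x CP = 144.72
All same sign? no

No, outside


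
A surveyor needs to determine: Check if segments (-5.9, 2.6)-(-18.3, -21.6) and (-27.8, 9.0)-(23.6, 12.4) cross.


Cross products: d1=-403.42, d2=-1605.14, d3=-609.34, d4=592.38
d1*d2 < 0 and d3*d4 < 0? no

No, they don't intersect


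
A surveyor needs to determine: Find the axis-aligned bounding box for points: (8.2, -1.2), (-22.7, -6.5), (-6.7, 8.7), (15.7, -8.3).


x range: [-22.7, 15.7]
y range: [-8.3, 8.7]
Bounding box: (-22.7,-8.3) to (15.7,8.7)

(-22.7,-8.3) to (15.7,8.7)


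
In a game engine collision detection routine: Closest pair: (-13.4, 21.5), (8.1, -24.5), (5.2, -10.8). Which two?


d(P0,P1) = 50.7765, d(P0,P2) = 37.2726, d(P1,P2) = 14.0036
Closest: P1 and P2

Closest pair: (8.1, -24.5) and (5.2, -10.8), distance = 14.0036


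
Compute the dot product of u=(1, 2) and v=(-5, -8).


u . v = u_x*v_x + u_y*v_y = 1*(-5) + 2*(-8)
= (-5) + (-16) = -21

-21


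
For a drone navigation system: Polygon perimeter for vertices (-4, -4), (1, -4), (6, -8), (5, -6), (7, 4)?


Sides: (-4, -4)->(1, -4): sqrt(25) = 5, (1, -4)->(6, -8): sqrt(41) = 6.403124, (6, -8)->(5, -6): sqrt(5) = 2.236068, (5, -6)->(7, 4): sqrt(104) = 10.198039, (7, 4)->(-4, -4): sqrt(185) = 13.601471
Sum = 37.438702
Perimeter = 37.4387

37.4387


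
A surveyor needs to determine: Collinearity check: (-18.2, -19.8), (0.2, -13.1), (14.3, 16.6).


Cross product: (0.2-(-18.2))*(16.6-(-19.8)) - ((-13.1)-(-19.8))*(14.3-(-18.2))
= 452.01

No, not collinear


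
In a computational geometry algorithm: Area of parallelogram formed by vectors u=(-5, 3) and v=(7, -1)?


|u x v| = |(-5)*(-1) - 3*7|
= |5 - 21| = 16

16


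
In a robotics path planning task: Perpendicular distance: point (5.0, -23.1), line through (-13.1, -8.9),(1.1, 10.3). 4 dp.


|cross product| = 549.16
|line direction| = sqrt(570.28) = 23.8805
Distance = 549.16/sqrt(570.28) = 22.9961

22.9961


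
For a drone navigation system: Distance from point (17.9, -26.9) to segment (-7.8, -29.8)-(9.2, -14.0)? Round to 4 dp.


Project P onto AB: t = 0.8962 (clamped to [0,1])
Closest point on segment: (7.4351, -15.6403)
Distance: 15.3719

15.3719


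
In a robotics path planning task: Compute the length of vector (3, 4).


|u| = sqrt(3^2 + 4^2) = sqrt(25) = 5

5


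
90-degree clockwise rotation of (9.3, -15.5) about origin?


90° CW: (x,y) -> (y, -x)
(9.3,-15.5) -> (-15.5, -9.3)

(-15.5, -9.3)


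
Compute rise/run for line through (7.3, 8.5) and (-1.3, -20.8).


slope = (y2-y1)/(x2-x1) = ((-20.8)-8.5)/((-1.3)-7.3) = (-29.3)/(-8.6) = 3.407

3.407


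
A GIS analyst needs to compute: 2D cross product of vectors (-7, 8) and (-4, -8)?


u x v = u_x*v_y - u_y*v_x = (-7)*(-8) - 8*(-4)
= 56 - (-32) = 88

88


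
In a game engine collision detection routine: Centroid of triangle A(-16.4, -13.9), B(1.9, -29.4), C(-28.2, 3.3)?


Centroid = ((x_A+x_B+x_C)/3, (y_A+y_B+y_C)/3)
= (((-16.4)+1.9+(-28.2))/3, ((-13.9)+(-29.4)+3.3)/3)
= (-14.2333, -13.3333)

(-14.2333, -13.3333)


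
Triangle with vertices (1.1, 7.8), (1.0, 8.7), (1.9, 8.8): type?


Side lengths squared: AB^2=0.82, BC^2=0.82, CA^2=1.64
Sorted: [0.82, 0.82, 1.64]
By sides: Isosceles, By angles: Right

Isosceles, Right


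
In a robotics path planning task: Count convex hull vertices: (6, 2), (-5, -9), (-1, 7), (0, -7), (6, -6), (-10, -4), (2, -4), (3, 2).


Convex hull vertices (CCW): (-10, -4), (-5, -9), (6, -6), (6, 2), (-1, 7)
Count = 5

5


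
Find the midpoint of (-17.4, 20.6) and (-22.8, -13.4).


M = (((-17.4)+(-22.8))/2, (20.6+(-13.4))/2)
= (-20.1, 3.6)

(-20.1, 3.6)


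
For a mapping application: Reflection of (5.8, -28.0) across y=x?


Reflection over y=x: (x,y) -> (y,x)
(5.8, -28) -> (-28, 5.8)

(-28, 5.8)


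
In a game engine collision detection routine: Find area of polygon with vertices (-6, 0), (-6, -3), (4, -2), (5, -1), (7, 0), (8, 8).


Shoelace sum: ((-6)*(-3) - (-6)*0) + ((-6)*(-2) - 4*(-3)) + (4*(-1) - 5*(-2)) + (5*0 - 7*(-1)) + (7*8 - 8*0) + (8*0 - (-6)*8)
= 159
Area = |159|/2 = 79.5

79.5


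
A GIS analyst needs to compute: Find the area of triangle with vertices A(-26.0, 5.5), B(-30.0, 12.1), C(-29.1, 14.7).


Area = |x_A(y_B-y_C) + x_B(y_C-y_A) + x_C(y_A-y_B)|/2
= |67.6 + (-276) + 192.06|/2
= 16.34/2 = 8.17

8.17


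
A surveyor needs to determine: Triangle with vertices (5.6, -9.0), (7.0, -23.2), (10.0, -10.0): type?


Side lengths squared: AB^2=203.6, BC^2=183.24, CA^2=20.36
Sorted: [20.36, 183.24, 203.6]
By sides: Scalene, By angles: Right

Scalene, Right


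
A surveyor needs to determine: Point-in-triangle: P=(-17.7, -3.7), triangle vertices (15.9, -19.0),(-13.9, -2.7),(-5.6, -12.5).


Cross products: AB x AP = 91.74, BC x BP = -45.54, CA x CP = 110.55
All same sign? no

No, outside


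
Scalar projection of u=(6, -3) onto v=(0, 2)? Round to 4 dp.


u.v = -6, |v| = sqrt(4) = 2
Scalar projection = u.v / |v| = -6 / sqrt(4) = -3

-3


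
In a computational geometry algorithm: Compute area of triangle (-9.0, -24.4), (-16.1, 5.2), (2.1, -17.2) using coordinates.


Area = |x_A(y_B-y_C) + x_B(y_C-y_A) + x_C(y_A-y_B)|/2
= |(-201.6) + (-115.92) + (-62.16)|/2
= 379.68/2 = 189.84

189.84


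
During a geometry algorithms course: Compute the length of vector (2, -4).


|u| = sqrt(2^2 + (-4)^2) = sqrt(20) = 4.4721

4.4721


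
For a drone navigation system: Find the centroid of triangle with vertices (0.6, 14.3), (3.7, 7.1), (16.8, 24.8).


Centroid = ((x_A+x_B+x_C)/3, (y_A+y_B+y_C)/3)
= ((0.6+3.7+16.8)/3, (14.3+7.1+24.8)/3)
= (7.0333, 15.4)

(7.0333, 15.4)


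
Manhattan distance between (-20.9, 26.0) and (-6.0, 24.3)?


|(-20.9)-(-6)| + |26-24.3| = 14.9 + 1.7 = 16.6

16.6


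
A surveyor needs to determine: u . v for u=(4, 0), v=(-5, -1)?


u . v = u_x*v_x + u_y*v_y = 4*(-5) + 0*(-1)
= (-20) + 0 = -20

-20


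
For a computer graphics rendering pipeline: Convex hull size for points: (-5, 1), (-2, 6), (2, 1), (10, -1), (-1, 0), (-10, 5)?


Convex hull vertices (CCW): (-10, 5), (-5, 1), (-1, 0), (10, -1), (-2, 6)
Count = 5

5


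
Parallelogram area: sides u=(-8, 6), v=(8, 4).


|u x v| = |(-8)*4 - 6*8|
= |(-32) - 48| = 80

80


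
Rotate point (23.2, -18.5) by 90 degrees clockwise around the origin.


90° CW: (x,y) -> (y, -x)
(23.2,-18.5) -> (-18.5, -23.2)

(-18.5, -23.2)


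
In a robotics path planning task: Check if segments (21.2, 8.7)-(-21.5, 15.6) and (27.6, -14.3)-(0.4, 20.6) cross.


Cross products: d1=-402.24, d2=900.31, d3=937.94, d4=-364.61
d1*d2 < 0 and d3*d4 < 0? yes

Yes, they intersect


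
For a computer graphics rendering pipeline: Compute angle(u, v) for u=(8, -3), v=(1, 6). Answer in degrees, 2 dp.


u.v = -10, |u| = sqrt(73) = 8.544, |v| = sqrt(37) = 6.0828
cos(theta) = u.v/(|u||v|) = -10/sqrt(2701) = -0.192414
theta = acos(-0.192414) = 101.09 degrees

101.09 degrees


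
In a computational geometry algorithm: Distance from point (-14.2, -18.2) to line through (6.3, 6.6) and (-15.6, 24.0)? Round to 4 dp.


|cross product| = 899.82
|line direction| = sqrt(782.37) = 27.9709
Distance = 899.82/sqrt(782.37) = 32.1699

32.1699


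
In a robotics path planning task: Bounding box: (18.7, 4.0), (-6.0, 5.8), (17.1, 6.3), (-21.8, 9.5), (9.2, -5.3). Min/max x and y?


x range: [-21.8, 18.7]
y range: [-5.3, 9.5]
Bounding box: (-21.8,-5.3) to (18.7,9.5)

(-21.8,-5.3) to (18.7,9.5)


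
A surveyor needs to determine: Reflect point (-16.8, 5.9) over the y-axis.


Reflection over y-axis: (x,y) -> (-x,y)
(-16.8, 5.9) -> (16.8, 5.9)

(16.8, 5.9)


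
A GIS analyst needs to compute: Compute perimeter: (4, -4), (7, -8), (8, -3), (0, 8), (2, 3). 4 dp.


Sides: (4, -4)->(7, -8): sqrt(25) = 5, (7, -8)->(8, -3): sqrt(26) = 5.09902, (8, -3)->(0, 8): sqrt(185) = 13.601471, (0, 8)->(2, 3): sqrt(29) = 5.385165, (2, 3)->(4, -4): sqrt(53) = 7.28011
Sum = 36.365766
Perimeter = 36.3658

36.3658


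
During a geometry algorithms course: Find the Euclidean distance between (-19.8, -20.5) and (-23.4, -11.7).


dx=-3.6, dy=8.8
d^2 = (-3.6)^2 + 8.8^2 = 90.4
d = sqrt(90.4) = 9.5079

9.5079


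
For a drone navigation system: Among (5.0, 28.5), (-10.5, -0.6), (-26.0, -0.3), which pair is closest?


d(P0,P1) = 32.9706, d(P0,P2) = 42.3136, d(P1,P2) = 15.5029
Closest: P1 and P2

Closest pair: (-10.5, -0.6) and (-26.0, -0.3), distance = 15.5029


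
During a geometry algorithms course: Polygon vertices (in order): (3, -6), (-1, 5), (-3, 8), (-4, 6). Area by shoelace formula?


Shoelace sum: (3*5 - (-1)*(-6)) + ((-1)*8 - (-3)*5) + ((-3)*6 - (-4)*8) + ((-4)*(-6) - 3*6)
= 36
Area = |36|/2 = 18

18


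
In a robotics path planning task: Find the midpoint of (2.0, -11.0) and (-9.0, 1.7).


M = ((2+(-9))/2, ((-11)+1.7)/2)
= (-3.5, -4.65)

(-3.5, -4.65)


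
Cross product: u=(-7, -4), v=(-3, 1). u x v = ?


u x v = u_x*v_y - u_y*v_x = (-7)*1 - (-4)*(-3)
= (-7) - 12 = -19

-19


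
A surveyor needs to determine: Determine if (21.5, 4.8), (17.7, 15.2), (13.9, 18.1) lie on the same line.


Cross product: (17.7-21.5)*(18.1-4.8) - (15.2-4.8)*(13.9-21.5)
= 28.5

No, not collinear


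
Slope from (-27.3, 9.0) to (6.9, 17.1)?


slope = (y2-y1)/(x2-x1) = (17.1-9)/(6.9-(-27.3)) = 8.1/34.2 = 0.2368

0.2368


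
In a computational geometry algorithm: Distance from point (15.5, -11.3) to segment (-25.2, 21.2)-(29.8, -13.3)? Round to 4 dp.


Project P onto AB: t = 0.797 (clamped to [0,1])
Closest point on segment: (18.6376, -6.2981)
Distance: 5.9045

5.9045


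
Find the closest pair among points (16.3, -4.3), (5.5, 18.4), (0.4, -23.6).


d(P0,P1) = 25.1382, d(P0,P2) = 25.006, d(P1,P2) = 42.3085
Closest: P0 and P2

Closest pair: (16.3, -4.3) and (0.4, -23.6), distance = 25.006


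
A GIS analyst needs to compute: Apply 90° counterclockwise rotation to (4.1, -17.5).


90° CCW: (x,y) -> (-y, x)
(4.1,-17.5) -> (17.5, 4.1)

(17.5, 4.1)


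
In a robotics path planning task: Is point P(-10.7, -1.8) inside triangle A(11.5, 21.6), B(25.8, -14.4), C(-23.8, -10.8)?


Cross products: AB x AP = -1133.82, BC x BP = -493.56, CA x CP = -106.74
All same sign? yes

Yes, inside


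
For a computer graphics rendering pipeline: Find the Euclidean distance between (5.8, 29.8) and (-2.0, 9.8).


dx=-7.8, dy=-20
d^2 = (-7.8)^2 + (-20)^2 = 460.84
d = sqrt(460.84) = 21.4672

21.4672


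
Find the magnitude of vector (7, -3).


|u| = sqrt(7^2 + (-3)^2) = sqrt(58) = 7.6158

7.6158


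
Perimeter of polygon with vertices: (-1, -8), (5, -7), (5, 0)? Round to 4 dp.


Sides: (-1, -8)->(5, -7): sqrt(37) = 6.082763, (5, -7)->(5, 0): sqrt(49) = 7, (5, 0)->(-1, -8): sqrt(100) = 10
Sum = 23.082763
Perimeter = 23.0828

23.0828


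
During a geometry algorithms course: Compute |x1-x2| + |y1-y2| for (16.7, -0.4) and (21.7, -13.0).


|16.7-21.7| + |(-0.4)-(-13)| = 5 + 12.6 = 17.6

17.6


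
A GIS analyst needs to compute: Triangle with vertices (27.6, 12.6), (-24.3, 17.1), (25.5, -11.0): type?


Side lengths squared: AB^2=2713.86, BC^2=3269.65, CA^2=561.37
Sorted: [561.37, 2713.86, 3269.65]
By sides: Scalene, By angles: Acute

Scalene, Acute


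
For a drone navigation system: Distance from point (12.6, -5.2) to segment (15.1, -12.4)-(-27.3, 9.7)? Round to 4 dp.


Project P onto AB: t = 0.116 (clamped to [0,1])
Closest point on segment: (10.183, -9.8371)
Distance: 5.2292

5.2292


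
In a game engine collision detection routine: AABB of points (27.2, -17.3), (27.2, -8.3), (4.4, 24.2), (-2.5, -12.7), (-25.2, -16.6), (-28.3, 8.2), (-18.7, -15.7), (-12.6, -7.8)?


x range: [-28.3, 27.2]
y range: [-17.3, 24.2]
Bounding box: (-28.3,-17.3) to (27.2,24.2)

(-28.3,-17.3) to (27.2,24.2)


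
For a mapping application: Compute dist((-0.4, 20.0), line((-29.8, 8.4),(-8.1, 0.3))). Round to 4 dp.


|cross product| = 489.86
|line direction| = sqrt(536.5) = 23.1625
Distance = 489.86/sqrt(536.5) = 21.1489

21.1489


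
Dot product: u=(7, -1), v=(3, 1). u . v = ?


u . v = u_x*v_x + u_y*v_y = 7*3 + (-1)*1
= 21 + (-1) = 20

20


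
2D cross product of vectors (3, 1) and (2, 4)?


u x v = u_x*v_y - u_y*v_x = 3*4 - 1*2
= 12 - 2 = 10

10


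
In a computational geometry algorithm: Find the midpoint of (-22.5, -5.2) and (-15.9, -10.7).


M = (((-22.5)+(-15.9))/2, ((-5.2)+(-10.7))/2)
= (-19.2, -7.95)

(-19.2, -7.95)


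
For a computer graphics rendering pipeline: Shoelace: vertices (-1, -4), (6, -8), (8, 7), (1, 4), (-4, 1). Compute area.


Shoelace sum: ((-1)*(-8) - 6*(-4)) + (6*7 - 8*(-8)) + (8*4 - 1*7) + (1*1 - (-4)*4) + ((-4)*(-4) - (-1)*1)
= 197
Area = |197|/2 = 98.5

98.5


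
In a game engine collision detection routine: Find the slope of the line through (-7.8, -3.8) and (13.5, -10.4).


slope = (y2-y1)/(x2-x1) = ((-10.4)-(-3.8))/(13.5-(-7.8)) = (-6.6)/21.3 = -0.3099

-0.3099


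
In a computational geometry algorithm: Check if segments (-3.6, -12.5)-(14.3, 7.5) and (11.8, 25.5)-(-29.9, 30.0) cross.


Cross products: d1=1653.9, d2=739.35, d3=372.2, d4=1286.75
d1*d2 < 0 and d3*d4 < 0? no

No, they don't intersect


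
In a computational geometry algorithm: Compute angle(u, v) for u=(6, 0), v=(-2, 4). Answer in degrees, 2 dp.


u.v = -12, |u| = sqrt(36) = 6, |v| = sqrt(20) = 4.4721
cos(theta) = u.v/(|u||v|) = -12/sqrt(720) = -0.447214
theta = acos(-0.447214) = 116.57 degrees

116.57 degrees


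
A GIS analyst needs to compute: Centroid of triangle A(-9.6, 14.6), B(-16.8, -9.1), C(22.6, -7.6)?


Centroid = ((x_A+x_B+x_C)/3, (y_A+y_B+y_C)/3)
= (((-9.6)+(-16.8)+22.6)/3, (14.6+(-9.1)+(-7.6))/3)
= (-1.2667, -0.7)

(-1.2667, -0.7)


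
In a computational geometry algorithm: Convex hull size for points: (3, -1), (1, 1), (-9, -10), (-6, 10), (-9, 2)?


Convex hull vertices (CCW): (-9, -10), (3, -1), (-6, 10), (-9, 2)
Count = 4

4


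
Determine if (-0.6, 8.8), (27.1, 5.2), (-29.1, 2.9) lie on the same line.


Cross product: (27.1-(-0.6))*(2.9-8.8) - (5.2-8.8)*((-29.1)-(-0.6))
= -266.03

No, not collinear


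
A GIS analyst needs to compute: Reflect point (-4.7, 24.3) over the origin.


Reflection over origin: (x,y) -> (-x,-y)
(-4.7, 24.3) -> (4.7, -24.3)

(4.7, -24.3)


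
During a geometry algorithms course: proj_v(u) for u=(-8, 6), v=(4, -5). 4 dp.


u.v = -62, |v| = sqrt(41) = 6.4031
Scalar projection = u.v / |v| = -62 / sqrt(41) = -9.6828

-9.6828


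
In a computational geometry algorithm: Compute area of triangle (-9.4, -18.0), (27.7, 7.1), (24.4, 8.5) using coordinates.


Area = |x_A(y_B-y_C) + x_B(y_C-y_A) + x_C(y_A-y_B)|/2
= |13.16 + 734.05 + (-612.44)|/2
= 134.77/2 = 67.385

67.385


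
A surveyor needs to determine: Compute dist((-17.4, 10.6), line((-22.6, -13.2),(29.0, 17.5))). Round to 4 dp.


|cross product| = 1068.44
|line direction| = sqrt(3605.05) = 60.0421
Distance = 1068.44/sqrt(3605.05) = 17.7949

17.7949


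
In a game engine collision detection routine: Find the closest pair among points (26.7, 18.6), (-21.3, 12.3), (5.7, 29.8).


d(P0,P1) = 48.4117, d(P0,P2) = 23.8, d(P1,P2) = 32.1753
Closest: P0 and P2

Closest pair: (26.7, 18.6) and (5.7, 29.8), distance = 23.8


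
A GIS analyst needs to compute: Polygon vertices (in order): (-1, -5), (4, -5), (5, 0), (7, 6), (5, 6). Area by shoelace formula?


Shoelace sum: ((-1)*(-5) - 4*(-5)) + (4*0 - 5*(-5)) + (5*6 - 7*0) + (7*6 - 5*6) + (5*(-5) - (-1)*6)
= 73
Area = |73|/2 = 36.5

36.5


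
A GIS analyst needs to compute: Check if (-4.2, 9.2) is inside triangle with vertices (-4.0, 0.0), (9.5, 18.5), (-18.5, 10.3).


Cross products: AB x AP = 127.9, BC x BP = 148.06, CA x CP = 131.34
All same sign? yes

Yes, inside


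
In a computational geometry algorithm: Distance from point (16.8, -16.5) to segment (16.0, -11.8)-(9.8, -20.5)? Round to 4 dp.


Project P onto AB: t = 0.3148 (clamped to [0,1])
Closest point on segment: (14.0481, -14.5389)
Distance: 3.3791

3.3791


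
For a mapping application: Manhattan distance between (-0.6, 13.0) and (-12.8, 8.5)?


|(-0.6)-(-12.8)| + |13-8.5| = 12.2 + 4.5 = 16.7

16.7


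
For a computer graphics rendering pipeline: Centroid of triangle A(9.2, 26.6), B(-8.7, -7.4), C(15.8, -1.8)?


Centroid = ((x_A+x_B+x_C)/3, (y_A+y_B+y_C)/3)
= ((9.2+(-8.7)+15.8)/3, (26.6+(-7.4)+(-1.8))/3)
= (5.4333, 5.8)

(5.4333, 5.8)


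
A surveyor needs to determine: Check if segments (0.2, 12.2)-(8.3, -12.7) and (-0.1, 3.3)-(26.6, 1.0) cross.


Cross products: d1=238.32, d2=-407.88, d3=-79.56, d4=566.64
d1*d2 < 0 and d3*d4 < 0? yes

Yes, they intersect


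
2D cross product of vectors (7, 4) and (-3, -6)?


u x v = u_x*v_y - u_y*v_x = 7*(-6) - 4*(-3)
= (-42) - (-12) = -30

-30


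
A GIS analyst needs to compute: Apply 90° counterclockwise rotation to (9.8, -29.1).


90° CCW: (x,y) -> (-y, x)
(9.8,-29.1) -> (29.1, 9.8)

(29.1, 9.8)


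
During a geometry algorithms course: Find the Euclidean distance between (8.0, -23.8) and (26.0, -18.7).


dx=18, dy=5.1
d^2 = 18^2 + 5.1^2 = 350.01
d = sqrt(350.01) = 18.7086

18.7086


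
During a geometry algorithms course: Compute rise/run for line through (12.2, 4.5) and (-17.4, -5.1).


slope = (y2-y1)/(x2-x1) = ((-5.1)-4.5)/((-17.4)-12.2) = (-9.6)/(-29.6) = 0.3243

0.3243


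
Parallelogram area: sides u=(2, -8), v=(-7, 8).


|u x v| = |2*8 - (-8)*(-7)|
= |16 - 56| = 40

40


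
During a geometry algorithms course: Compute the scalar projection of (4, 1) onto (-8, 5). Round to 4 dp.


u.v = -27, |v| = sqrt(89) = 9.434
Scalar projection = u.v / |v| = -27 / sqrt(89) = -2.862

-2.862


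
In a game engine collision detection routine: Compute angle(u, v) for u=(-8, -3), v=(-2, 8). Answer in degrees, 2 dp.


u.v = -8, |u| = sqrt(73) = 8.544, |v| = sqrt(68) = 8.2462
cos(theta) = u.v/(|u||v|) = -8/sqrt(4964) = -0.113547
theta = acos(-0.113547) = 96.52 degrees

96.52 degrees


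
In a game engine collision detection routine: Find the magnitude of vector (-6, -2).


|u| = sqrt((-6)^2 + (-2)^2) = sqrt(40) = 6.3246

6.3246


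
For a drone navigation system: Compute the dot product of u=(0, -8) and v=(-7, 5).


u . v = u_x*v_x + u_y*v_y = 0*(-7) + (-8)*5
= 0 + (-40) = -40

-40


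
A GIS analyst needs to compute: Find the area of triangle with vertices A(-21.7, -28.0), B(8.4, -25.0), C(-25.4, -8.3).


Area = |x_A(y_B-y_C) + x_B(y_C-y_A) + x_C(y_A-y_B)|/2
= |362.39 + 165.48 + 76.2|/2
= 604.07/2 = 302.035

302.035


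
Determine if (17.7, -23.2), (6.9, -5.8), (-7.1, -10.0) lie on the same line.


Cross product: (6.9-17.7)*((-10)-(-23.2)) - ((-5.8)-(-23.2))*((-7.1)-17.7)
= 288.96

No, not collinear


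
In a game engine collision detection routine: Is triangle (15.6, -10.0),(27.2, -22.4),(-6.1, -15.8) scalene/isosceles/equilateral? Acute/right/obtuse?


Side lengths squared: AB^2=288.32, BC^2=1152.45, CA^2=504.53
Sorted: [288.32, 504.53, 1152.45]
By sides: Scalene, By angles: Obtuse

Scalene, Obtuse


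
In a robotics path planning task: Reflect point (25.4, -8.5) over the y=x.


Reflection over y=x: (x,y) -> (y,x)
(25.4, -8.5) -> (-8.5, 25.4)

(-8.5, 25.4)


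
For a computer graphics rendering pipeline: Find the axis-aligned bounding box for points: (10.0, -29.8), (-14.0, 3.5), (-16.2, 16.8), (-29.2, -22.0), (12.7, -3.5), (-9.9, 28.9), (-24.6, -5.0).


x range: [-29.2, 12.7]
y range: [-29.8, 28.9]
Bounding box: (-29.2,-29.8) to (12.7,28.9)

(-29.2,-29.8) to (12.7,28.9)


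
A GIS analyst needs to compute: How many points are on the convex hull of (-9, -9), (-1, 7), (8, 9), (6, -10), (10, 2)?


Convex hull vertices (CCW): (-9, -9), (6, -10), (10, 2), (8, 9), (-1, 7)
Count = 5

5


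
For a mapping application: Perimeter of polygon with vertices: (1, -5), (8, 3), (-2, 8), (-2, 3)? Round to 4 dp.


Sides: (1, -5)->(8, 3): sqrt(113) = 10.630146, (8, 3)->(-2, 8): sqrt(125) = 11.18034, (-2, 8)->(-2, 3): sqrt(25) = 5, (-2, 3)->(1, -5): sqrt(73) = 8.544004
Sum = 35.35449
Perimeter = 35.3545

35.3545


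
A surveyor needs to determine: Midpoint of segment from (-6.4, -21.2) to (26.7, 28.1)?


M = (((-6.4)+26.7)/2, ((-21.2)+28.1)/2)
= (10.15, 3.45)

(10.15, 3.45)


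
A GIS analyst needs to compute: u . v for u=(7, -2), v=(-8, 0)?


u . v = u_x*v_x + u_y*v_y = 7*(-8) + (-2)*0
= (-56) + 0 = -56

-56


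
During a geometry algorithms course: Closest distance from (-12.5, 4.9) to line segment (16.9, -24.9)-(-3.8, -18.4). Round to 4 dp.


Project P onto AB: t = 1 (clamped to [0,1])
Closest point on segment: (-3.8, -18.4)
Distance: 24.8713

24.8713


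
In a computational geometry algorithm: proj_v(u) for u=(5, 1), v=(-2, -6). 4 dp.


u.v = -16, |v| = sqrt(40) = 6.3246
Scalar projection = u.v / |v| = -16 / sqrt(40) = -2.5298

-2.5298


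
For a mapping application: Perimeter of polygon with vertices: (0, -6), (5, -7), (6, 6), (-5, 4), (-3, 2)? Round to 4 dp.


Sides: (0, -6)->(5, -7): sqrt(26) = 5.09902, (5, -7)->(6, 6): sqrt(170) = 13.038405, (6, 6)->(-5, 4): sqrt(125) = 11.18034, (-5, 4)->(-3, 2): sqrt(8) = 2.828427, (-3, 2)->(0, -6): sqrt(73) = 8.544004
Sum = 40.690196
Perimeter = 40.6902

40.6902


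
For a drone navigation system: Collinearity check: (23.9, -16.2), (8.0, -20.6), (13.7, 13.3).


Cross product: (8-23.9)*(13.3-(-16.2)) - ((-20.6)-(-16.2))*(13.7-23.9)
= -513.93

No, not collinear


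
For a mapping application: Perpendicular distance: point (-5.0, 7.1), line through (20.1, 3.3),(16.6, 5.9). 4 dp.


|cross product| = 51.96
|line direction| = sqrt(19.01) = 4.36
Distance = 51.96/sqrt(19.01) = 11.9173

11.9173


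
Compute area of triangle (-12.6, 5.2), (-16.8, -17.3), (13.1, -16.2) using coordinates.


Area = |x_A(y_B-y_C) + x_B(y_C-y_A) + x_C(y_A-y_B)|/2
= |13.86 + 359.52 + 294.75|/2
= 668.13/2 = 334.065

334.065


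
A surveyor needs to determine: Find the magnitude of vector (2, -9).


|u| = sqrt(2^2 + (-9)^2) = sqrt(85) = 9.2195

9.2195


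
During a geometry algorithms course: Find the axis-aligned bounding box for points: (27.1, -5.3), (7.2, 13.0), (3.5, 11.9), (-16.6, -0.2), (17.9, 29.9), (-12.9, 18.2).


x range: [-16.6, 27.1]
y range: [-5.3, 29.9]
Bounding box: (-16.6,-5.3) to (27.1,29.9)

(-16.6,-5.3) to (27.1,29.9)


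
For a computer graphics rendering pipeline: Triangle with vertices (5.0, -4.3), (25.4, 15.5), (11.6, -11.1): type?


Side lengths squared: AB^2=808.2, BC^2=898, CA^2=89.8
Sorted: [89.8, 808.2, 898]
By sides: Scalene, By angles: Right

Scalene, Right


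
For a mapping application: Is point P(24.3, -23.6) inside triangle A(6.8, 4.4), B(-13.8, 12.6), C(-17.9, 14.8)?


Cross products: AB x AP = 433.3, BC x BP = 64.6, CA x CP = -509.6
All same sign? no

No, outside


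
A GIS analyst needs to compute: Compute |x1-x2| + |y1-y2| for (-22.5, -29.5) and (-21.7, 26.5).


|(-22.5)-(-21.7)| + |(-29.5)-26.5| = 0.8 + 56 = 56.8

56.8


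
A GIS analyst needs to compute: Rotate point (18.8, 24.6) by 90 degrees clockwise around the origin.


90° CW: (x,y) -> (y, -x)
(18.8,24.6) -> (24.6, -18.8)

(24.6, -18.8)


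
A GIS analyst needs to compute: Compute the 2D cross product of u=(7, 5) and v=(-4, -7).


u x v = u_x*v_y - u_y*v_x = 7*(-7) - 5*(-4)
= (-49) - (-20) = -29

-29


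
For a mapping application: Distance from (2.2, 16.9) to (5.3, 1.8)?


dx=3.1, dy=-15.1
d^2 = 3.1^2 + (-15.1)^2 = 237.62
d = sqrt(237.62) = 15.4149

15.4149


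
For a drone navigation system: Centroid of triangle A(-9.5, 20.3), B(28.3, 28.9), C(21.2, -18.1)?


Centroid = ((x_A+x_B+x_C)/3, (y_A+y_B+y_C)/3)
= (((-9.5)+28.3+21.2)/3, (20.3+28.9+(-18.1))/3)
= (13.3333, 10.3667)

(13.3333, 10.3667)


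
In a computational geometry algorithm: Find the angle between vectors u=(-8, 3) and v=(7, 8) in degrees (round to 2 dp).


u.v = -32, |u| = sqrt(73) = 8.544, |v| = sqrt(113) = 10.6301
cos(theta) = u.v/(|u||v|) = -32/sqrt(8249) = -0.35233
theta = acos(-0.35233) = 110.63 degrees

110.63 degrees


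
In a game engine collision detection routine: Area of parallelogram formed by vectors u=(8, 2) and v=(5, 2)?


|u x v| = |8*2 - 2*5|
= |16 - 10| = 6

6


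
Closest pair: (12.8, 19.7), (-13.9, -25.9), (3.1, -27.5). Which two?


d(P0,P1) = 52.8417, d(P0,P2) = 48.1864, d(P1,P2) = 17.0751
Closest: P1 and P2

Closest pair: (-13.9, -25.9) and (3.1, -27.5), distance = 17.0751


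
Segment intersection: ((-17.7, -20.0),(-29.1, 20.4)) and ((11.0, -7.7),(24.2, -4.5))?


Cross products: d1=-70.52, d2=499.24, d3=-1299.7, d4=-1869.46
d1*d2 < 0 and d3*d4 < 0? no

No, they don't intersect


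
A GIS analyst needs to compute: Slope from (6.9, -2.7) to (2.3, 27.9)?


slope = (y2-y1)/(x2-x1) = (27.9-(-2.7))/(2.3-6.9) = 30.6/(-4.6) = -6.6522

-6.6522


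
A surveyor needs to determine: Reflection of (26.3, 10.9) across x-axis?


Reflection over x-axis: (x,y) -> (x,-y)
(26.3, 10.9) -> (26.3, -10.9)

(26.3, -10.9)


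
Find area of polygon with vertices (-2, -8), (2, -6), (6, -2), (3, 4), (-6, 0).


Shoelace sum: ((-2)*(-6) - 2*(-8)) + (2*(-2) - 6*(-6)) + (6*4 - 3*(-2)) + (3*0 - (-6)*4) + ((-6)*(-8) - (-2)*0)
= 162
Area = |162|/2 = 81

81


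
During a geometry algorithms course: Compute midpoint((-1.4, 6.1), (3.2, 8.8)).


M = (((-1.4)+3.2)/2, (6.1+8.8)/2)
= (0.9, 7.45)

(0.9, 7.45)


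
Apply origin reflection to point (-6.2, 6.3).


Reflection over origin: (x,y) -> (-x,-y)
(-6.2, 6.3) -> (6.2, -6.3)

(6.2, -6.3)


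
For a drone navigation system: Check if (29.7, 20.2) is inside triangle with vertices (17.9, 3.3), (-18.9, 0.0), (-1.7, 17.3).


Cross products: AB x AP = -582.98, BC x BP = -493.34, CA x CP = 496.44
All same sign? no

No, outside


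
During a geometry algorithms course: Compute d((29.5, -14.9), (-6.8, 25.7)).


dx=-36.3, dy=40.6
d^2 = (-36.3)^2 + 40.6^2 = 2966.05
d = sqrt(2966.05) = 54.4615

54.4615


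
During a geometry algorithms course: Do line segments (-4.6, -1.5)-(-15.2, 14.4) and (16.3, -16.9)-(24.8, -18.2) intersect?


Cross products: d1=103.73, d2=225.1, d3=-169.07, d4=-290.44
d1*d2 < 0 and d3*d4 < 0? no

No, they don't intersect


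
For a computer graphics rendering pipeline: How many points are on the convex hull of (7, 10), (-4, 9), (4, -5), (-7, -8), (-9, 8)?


Convex hull vertices (CCW): (-9, 8), (-7, -8), (4, -5), (7, 10), (-4, 9)
Count = 5

5


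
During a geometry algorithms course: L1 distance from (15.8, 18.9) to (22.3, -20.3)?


|15.8-22.3| + |18.9-(-20.3)| = 6.5 + 39.2 = 45.7

45.7


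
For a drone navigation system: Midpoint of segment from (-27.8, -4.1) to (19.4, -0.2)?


M = (((-27.8)+19.4)/2, ((-4.1)+(-0.2))/2)
= (-4.2, -2.15)

(-4.2, -2.15)


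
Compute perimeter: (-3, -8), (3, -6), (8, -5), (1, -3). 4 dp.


Sides: (-3, -8)->(3, -6): sqrt(40) = 6.324555, (3, -6)->(8, -5): sqrt(26) = 5.09902, (8, -5)->(1, -3): sqrt(53) = 7.28011, (1, -3)->(-3, -8): sqrt(41) = 6.403124
Sum = 25.106809
Perimeter = 25.1068

25.1068


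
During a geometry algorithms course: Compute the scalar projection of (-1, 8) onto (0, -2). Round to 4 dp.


u.v = -16, |v| = sqrt(4) = 2
Scalar projection = u.v / |v| = -16 / sqrt(4) = -8

-8


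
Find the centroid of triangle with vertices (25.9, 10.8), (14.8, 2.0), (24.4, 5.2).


Centroid = ((x_A+x_B+x_C)/3, (y_A+y_B+y_C)/3)
= ((25.9+14.8+24.4)/3, (10.8+2+5.2)/3)
= (21.7, 6)

(21.7, 6)


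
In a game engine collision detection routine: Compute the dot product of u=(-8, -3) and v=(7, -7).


u . v = u_x*v_x + u_y*v_y = (-8)*7 + (-3)*(-7)
= (-56) + 21 = -35

-35


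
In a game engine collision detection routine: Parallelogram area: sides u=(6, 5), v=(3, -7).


|u x v| = |6*(-7) - 5*3|
= |(-42) - 15| = 57

57


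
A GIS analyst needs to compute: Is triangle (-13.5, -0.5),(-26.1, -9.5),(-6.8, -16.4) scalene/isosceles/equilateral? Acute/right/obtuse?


Side lengths squared: AB^2=239.76, BC^2=420.1, CA^2=297.7
Sorted: [239.76, 297.7, 420.1]
By sides: Scalene, By angles: Acute

Scalene, Acute


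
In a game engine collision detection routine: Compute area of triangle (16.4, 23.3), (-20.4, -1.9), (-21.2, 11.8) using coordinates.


Area = |x_A(y_B-y_C) + x_B(y_C-y_A) + x_C(y_A-y_B)|/2
= |(-224.68) + 234.6 + (-534.24)|/2
= 524.32/2 = 262.16

262.16


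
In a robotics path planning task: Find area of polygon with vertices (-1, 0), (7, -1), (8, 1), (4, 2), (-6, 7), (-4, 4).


Shoelace sum: ((-1)*(-1) - 7*0) + (7*1 - 8*(-1)) + (8*2 - 4*1) + (4*7 - (-6)*2) + ((-6)*4 - (-4)*7) + ((-4)*0 - (-1)*4)
= 76
Area = |76|/2 = 38

38


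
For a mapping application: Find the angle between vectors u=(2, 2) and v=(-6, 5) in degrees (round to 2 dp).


u.v = -2, |u| = sqrt(8) = 2.8284, |v| = sqrt(61) = 7.8102
cos(theta) = u.v/(|u||v|) = -2/sqrt(488) = -0.090536
theta = acos(-0.090536) = 95.19 degrees

95.19 degrees


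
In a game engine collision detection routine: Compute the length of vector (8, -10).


|u| = sqrt(8^2 + (-10)^2) = sqrt(164) = 12.8062

12.8062


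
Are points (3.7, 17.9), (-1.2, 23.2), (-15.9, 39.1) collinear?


Cross product: ((-1.2)-3.7)*(39.1-17.9) - (23.2-17.9)*((-15.9)-3.7)
= 0

Yes, collinear


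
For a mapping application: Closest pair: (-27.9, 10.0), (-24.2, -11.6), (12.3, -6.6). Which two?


d(P0,P1) = 21.9146, d(P0,P2) = 43.4925, d(P1,P2) = 36.8409
Closest: P0 and P1

Closest pair: (-27.9, 10.0) and (-24.2, -11.6), distance = 21.9146


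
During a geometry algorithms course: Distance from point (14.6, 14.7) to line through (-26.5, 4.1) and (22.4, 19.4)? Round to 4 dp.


|cross product| = 110.49
|line direction| = sqrt(2625.3) = 51.2377
Distance = 110.49/sqrt(2625.3) = 2.1564

2.1564


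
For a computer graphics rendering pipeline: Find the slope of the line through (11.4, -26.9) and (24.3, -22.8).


slope = (y2-y1)/(x2-x1) = ((-22.8)-(-26.9))/(24.3-11.4) = 4.1/12.9 = 0.3178

0.3178


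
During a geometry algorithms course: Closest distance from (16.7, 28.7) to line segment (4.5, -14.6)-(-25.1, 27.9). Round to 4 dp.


Project P onto AB: t = 0.5514 (clamped to [0,1])
Closest point on segment: (-11.822, 8.8353)
Distance: 34.7579

34.7579


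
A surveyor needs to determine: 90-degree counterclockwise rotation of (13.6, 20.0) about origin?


90° CCW: (x,y) -> (-y, x)
(13.6,20) -> (-20, 13.6)

(-20, 13.6)
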